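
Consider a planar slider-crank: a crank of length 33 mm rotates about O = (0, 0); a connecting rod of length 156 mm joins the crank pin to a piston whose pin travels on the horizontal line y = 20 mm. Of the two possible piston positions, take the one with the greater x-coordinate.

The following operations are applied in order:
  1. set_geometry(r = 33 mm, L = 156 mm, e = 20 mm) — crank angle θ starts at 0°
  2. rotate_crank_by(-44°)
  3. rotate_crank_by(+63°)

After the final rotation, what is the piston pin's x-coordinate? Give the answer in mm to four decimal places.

186.9273

set_geometry: r = 33 mm, L = 156 mm, e = 20 mm; θ ← 0°
rotate_crank_by(-44°): θ ← 0° -44° = -44°
rotate_crank_by(+63°): θ ← -44° +63° = 19°
crank pin P = (r cos θ, r sin θ) = (31.202113, 10.743749)
h = r sin θ − e = 10.743749 − 20 = -9.256251
x = r cos θ + √(L² − h²) = 31.202113 + √(24336.0 − 85.6782) = 31.202113 + 155.725148 = 186.927261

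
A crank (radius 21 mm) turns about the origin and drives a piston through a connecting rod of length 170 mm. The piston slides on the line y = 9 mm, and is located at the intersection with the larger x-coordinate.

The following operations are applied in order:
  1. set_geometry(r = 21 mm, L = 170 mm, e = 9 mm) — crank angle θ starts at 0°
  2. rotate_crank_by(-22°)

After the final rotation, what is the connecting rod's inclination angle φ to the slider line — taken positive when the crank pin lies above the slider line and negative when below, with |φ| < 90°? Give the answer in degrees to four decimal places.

-5.6940

set_geometry: r = 21 mm, L = 170 mm, e = 9 mm; θ ← 0°
rotate_crank_by(-22°): θ ← 0° -22° = -22°
crank pin P = (r cos θ, r sin θ) = (19.470861, -7.866738)
h = r sin θ − e = -7.866738 − 9 = -16.866738
sin φ = h / L = -16.866738 / 170 = -0.09921611
φ = arcsin(-0.09921611) = -5.694032°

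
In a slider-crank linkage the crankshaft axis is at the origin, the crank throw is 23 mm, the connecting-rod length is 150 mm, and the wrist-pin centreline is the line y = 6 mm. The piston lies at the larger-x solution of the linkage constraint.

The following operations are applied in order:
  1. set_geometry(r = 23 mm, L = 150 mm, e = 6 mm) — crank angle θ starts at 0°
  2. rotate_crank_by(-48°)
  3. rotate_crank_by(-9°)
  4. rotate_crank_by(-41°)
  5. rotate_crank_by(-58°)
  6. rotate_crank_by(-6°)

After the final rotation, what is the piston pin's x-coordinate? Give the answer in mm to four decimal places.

127.5519

set_geometry: r = 23 mm, L = 150 mm, e = 6 mm; θ ← 0°
rotate_crank_by(-48°): θ ← 0° -48° = -48°
rotate_crank_by(-9°): θ ← -48° -9° = -57°
rotate_crank_by(-41°): θ ← -57° -41° = -98°
rotate_crank_by(-58°): θ ← -98° -58° = -156°
rotate_crank_by(-6°): θ ← -156° -6° = -162°
crank pin P = (r cos θ, r sin θ) = (-21.874300, -7.107391)
h = r sin θ − e = -7.107391 − 6 = -13.107391
x = r cos θ + √(L² − h²) = -21.874300 + √(22500.0 − 171.8037) = -21.874300 + 149.426224 = 127.551924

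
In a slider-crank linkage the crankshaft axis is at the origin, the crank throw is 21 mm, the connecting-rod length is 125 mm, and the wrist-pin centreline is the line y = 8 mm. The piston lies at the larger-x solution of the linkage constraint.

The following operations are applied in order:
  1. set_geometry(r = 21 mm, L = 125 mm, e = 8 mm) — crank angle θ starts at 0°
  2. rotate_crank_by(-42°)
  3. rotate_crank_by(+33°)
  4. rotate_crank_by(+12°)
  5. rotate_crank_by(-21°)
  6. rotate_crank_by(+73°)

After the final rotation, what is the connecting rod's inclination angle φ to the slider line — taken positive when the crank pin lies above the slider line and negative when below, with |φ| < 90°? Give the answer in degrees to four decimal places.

4.2218

set_geometry: r = 21 mm, L = 125 mm, e = 8 mm; θ ← 0°
rotate_crank_by(-42°): θ ← 0° -42° = -42°
rotate_crank_by(+33°): θ ← -42° +33° = -9°
rotate_crank_by(+12°): θ ← -9° +12° = 3°
rotate_crank_by(-21°): θ ← 3° -21° = -18°
rotate_crank_by(+73°): θ ← -18° +73° = 55°
crank pin P = (r cos θ, r sin θ) = (12.045105, 17.202193)
h = r sin θ − e = 17.202193 − 8 = 9.202193
sin φ = h / L = 9.202193 / 125 = 0.07361754
φ = arcsin(0.07361754) = 4.221794°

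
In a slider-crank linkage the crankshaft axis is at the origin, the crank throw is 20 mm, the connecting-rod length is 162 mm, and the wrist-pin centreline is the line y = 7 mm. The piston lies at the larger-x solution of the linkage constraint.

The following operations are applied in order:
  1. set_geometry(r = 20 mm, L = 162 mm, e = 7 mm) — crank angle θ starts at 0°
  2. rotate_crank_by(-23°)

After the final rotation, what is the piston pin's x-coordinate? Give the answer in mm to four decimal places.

set_geometry: r = 20 mm, L = 162 mm, e = 7 mm; θ ← 0°
rotate_crank_by(-23°): θ ← 0° -23° = -23°
crank pin P = (r cos θ, r sin θ) = (18.410097, -7.814623)
h = r sin θ − e = -7.814623 − 7 = -14.814623
x = r cos θ + √(L² − h²) = 18.410097 + √(26244.0 − 219.4730) = 18.410097 + 161.321192 = 179.731289

179.7313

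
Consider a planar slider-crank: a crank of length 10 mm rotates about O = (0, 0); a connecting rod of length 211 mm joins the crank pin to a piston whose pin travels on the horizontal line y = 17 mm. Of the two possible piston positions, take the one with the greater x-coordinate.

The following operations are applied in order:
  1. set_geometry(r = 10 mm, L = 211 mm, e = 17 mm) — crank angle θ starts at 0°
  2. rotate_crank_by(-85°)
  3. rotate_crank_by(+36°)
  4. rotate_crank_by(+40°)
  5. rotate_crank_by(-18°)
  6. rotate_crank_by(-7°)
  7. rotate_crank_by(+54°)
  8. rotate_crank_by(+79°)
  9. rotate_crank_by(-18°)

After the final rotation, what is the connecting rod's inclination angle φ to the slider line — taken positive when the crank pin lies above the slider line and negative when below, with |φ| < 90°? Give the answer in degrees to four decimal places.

-1.9346

set_geometry: r = 10 mm, L = 211 mm, e = 17 mm; θ ← 0°
rotate_crank_by(-85°): θ ← 0° -85° = -85°
rotate_crank_by(+36°): θ ← -85° +36° = -49°
rotate_crank_by(+40°): θ ← -49° +40° = -9°
rotate_crank_by(-18°): θ ← -9° -18° = -27°
rotate_crank_by(-7°): θ ← -27° -7° = -34°
rotate_crank_by(+54°): θ ← -34° +54° = 20°
rotate_crank_by(+79°): θ ← 20° +79° = 99°
rotate_crank_by(-18°): θ ← 99° -18° = 81°
crank pin P = (r cos θ, r sin θ) = (1.564345, 9.876883)
h = r sin θ − e = 9.876883 − 17 = -7.123117
sin φ = h / L = -7.123117 / 211 = -0.03375885
φ = arcsin(-0.03375885) = -1.934607°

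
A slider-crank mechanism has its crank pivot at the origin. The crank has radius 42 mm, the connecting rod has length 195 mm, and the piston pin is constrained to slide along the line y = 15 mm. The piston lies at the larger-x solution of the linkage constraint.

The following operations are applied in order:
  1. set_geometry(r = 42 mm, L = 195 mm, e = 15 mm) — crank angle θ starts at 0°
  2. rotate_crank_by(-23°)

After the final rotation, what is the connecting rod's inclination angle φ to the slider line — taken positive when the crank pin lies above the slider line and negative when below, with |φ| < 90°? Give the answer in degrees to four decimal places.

-9.2696

set_geometry: r = 42 mm, L = 195 mm, e = 15 mm; θ ← 0°
rotate_crank_by(-23°): θ ← 0° -23° = -23°
crank pin P = (r cos θ, r sin θ) = (38.661204, -16.410707)
h = r sin θ − e = -16.410707 − 15 = -31.410707
sin φ = h / L = -31.410707 / 195 = -0.16108055
φ = arcsin(-0.16108055) = -9.269621°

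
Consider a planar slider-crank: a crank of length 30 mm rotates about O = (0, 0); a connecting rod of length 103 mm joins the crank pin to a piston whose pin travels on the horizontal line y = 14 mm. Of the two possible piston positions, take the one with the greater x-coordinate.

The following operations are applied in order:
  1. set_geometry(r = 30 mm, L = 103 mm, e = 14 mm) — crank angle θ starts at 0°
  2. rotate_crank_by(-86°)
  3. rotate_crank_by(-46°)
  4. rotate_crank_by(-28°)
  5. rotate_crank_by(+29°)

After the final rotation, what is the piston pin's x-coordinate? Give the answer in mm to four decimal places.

76.5805

set_geometry: r = 30 mm, L = 103 mm, e = 14 mm; θ ← 0°
rotate_crank_by(-86°): θ ← 0° -86° = -86°
rotate_crank_by(-46°): θ ← -86° -46° = -132°
rotate_crank_by(-28°): θ ← -132° -28° = -160°
rotate_crank_by(+29°): θ ← -160° +29° = -131°
crank pin P = (r cos θ, r sin θ) = (-19.681771, -22.641287)
h = r sin θ − e = -22.641287 − 14 = -36.641287
x = r cos θ + √(L² − h²) = -19.681771 + √(10609.0 − 1342.5839) = -19.681771 + 96.262225 = 76.580455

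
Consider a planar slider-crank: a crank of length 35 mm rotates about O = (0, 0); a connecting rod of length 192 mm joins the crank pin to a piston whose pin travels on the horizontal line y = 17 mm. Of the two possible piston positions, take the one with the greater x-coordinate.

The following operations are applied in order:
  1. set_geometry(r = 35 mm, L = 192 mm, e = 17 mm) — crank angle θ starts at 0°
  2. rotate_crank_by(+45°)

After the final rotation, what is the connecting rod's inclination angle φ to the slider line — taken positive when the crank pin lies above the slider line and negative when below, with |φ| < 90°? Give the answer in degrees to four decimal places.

2.3130

set_geometry: r = 35 mm, L = 192 mm, e = 17 mm; θ ← 0°
rotate_crank_by(+45°): θ ← 0° +45° = 45°
crank pin P = (r cos θ, r sin θ) = (24.748737, 24.748737)
h = r sin θ − e = 24.748737 − 17 = 7.748737
sin φ = h / L = 7.748737 / 192 = 0.04035801
φ = arcsin(0.04035801) = 2.312972°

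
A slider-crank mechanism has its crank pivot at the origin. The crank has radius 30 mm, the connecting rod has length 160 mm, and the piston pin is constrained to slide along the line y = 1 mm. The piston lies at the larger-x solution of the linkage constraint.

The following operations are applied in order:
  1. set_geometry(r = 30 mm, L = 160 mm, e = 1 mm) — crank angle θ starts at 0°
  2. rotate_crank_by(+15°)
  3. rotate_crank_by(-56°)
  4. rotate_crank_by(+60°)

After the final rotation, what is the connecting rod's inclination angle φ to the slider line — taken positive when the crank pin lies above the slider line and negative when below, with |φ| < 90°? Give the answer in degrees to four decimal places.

3.1410

set_geometry: r = 30 mm, L = 160 mm, e = 1 mm; θ ← 0°
rotate_crank_by(+15°): θ ← 0° +15° = 15°
rotate_crank_by(-56°): θ ← 15° -56° = -41°
rotate_crank_by(+60°): θ ← -41° +60° = 19°
crank pin P = (r cos θ, r sin θ) = (28.365557, 9.767045)
h = r sin θ − e = 9.767045 − 1 = 8.767045
sin φ = h / L = 8.767045 / 160 = 0.05479403
φ = arcsin(0.05479403) = 3.141040°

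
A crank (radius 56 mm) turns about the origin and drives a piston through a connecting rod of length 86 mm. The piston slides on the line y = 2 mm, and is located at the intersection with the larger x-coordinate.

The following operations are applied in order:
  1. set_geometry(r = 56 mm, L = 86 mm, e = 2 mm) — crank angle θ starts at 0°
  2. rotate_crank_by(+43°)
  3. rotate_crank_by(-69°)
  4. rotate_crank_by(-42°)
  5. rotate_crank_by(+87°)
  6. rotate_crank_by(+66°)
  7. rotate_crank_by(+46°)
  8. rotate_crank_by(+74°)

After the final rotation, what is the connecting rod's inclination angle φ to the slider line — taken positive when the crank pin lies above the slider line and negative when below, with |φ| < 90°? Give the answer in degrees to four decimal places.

set_geometry: r = 56 mm, L = 86 mm, e = 2 mm; θ ← 0°
rotate_crank_by(+43°): θ ← 0° +43° = 43°
rotate_crank_by(-69°): θ ← 43° -69° = -26°
rotate_crank_by(-42°): θ ← -26° -42° = -68°
rotate_crank_by(+87°): θ ← -68° +87° = 19°
rotate_crank_by(+66°): θ ← 19° +66° = 85°
rotate_crank_by(+46°): θ ← 85° +46° = 131°
rotate_crank_by(+74°): θ ← 131° +74° = 205°
crank pin P = (r cos θ, r sin θ) = (-50.753236, -23.666623)
h = r sin θ − e = -23.666623 − 2 = -25.666623
sin φ = h / L = -25.666623 / 86 = -0.29844910
φ = arcsin(-0.29844910) = -17.364476°

-17.3645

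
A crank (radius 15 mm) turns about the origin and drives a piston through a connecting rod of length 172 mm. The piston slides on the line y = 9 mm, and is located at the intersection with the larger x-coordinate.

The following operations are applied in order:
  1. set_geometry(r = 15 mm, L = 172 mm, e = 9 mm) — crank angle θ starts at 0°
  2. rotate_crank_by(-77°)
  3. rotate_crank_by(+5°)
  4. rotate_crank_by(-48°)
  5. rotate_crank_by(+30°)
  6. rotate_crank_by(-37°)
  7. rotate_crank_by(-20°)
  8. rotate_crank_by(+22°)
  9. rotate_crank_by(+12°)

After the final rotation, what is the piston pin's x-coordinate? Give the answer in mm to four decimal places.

set_geometry: r = 15 mm, L = 172 mm, e = 9 mm; θ ← 0°
rotate_crank_by(-77°): θ ← 0° -77° = -77°
rotate_crank_by(+5°): θ ← -77° +5° = -72°
rotate_crank_by(-48°): θ ← -72° -48° = -120°
rotate_crank_by(+30°): θ ← -120° +30° = -90°
rotate_crank_by(-37°): θ ← -90° -37° = -127°
rotate_crank_by(-20°): θ ← -127° -20° = -147°
rotate_crank_by(+22°): θ ← -147° +22° = -125°
rotate_crank_by(+12°): θ ← -125° +12° = -113°
crank pin P = (r cos θ, r sin θ) = (-5.860967, -13.807573)
h = r sin θ − e = -13.807573 − 9 = -22.807573
x = r cos θ + √(L² − h²) = -5.860967 + √(29584.0 − 520.1854) = -5.860967 + 170.481127 = 164.620160

164.6202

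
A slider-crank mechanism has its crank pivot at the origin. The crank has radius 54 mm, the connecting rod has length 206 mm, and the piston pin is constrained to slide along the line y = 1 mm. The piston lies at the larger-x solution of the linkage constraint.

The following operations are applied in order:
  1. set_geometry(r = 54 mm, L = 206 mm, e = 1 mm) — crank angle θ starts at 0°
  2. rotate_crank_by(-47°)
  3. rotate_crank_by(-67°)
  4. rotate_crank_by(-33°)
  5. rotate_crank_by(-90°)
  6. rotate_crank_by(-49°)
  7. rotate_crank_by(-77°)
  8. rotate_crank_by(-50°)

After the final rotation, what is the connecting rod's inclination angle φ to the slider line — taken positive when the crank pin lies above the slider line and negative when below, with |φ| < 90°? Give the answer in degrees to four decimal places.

set_geometry: r = 54 mm, L = 206 mm, e = 1 mm; θ ← 0°
rotate_crank_by(-47°): θ ← 0° -47° = -47°
rotate_crank_by(-67°): θ ← -47° -67° = -114°
rotate_crank_by(-33°): θ ← -114° -33° = -147°
rotate_crank_by(-90°): θ ← -147° -90° = -237°
rotate_crank_by(-49°): θ ← -237° -49° = -286°
rotate_crank_by(-77°): θ ← -286° -77° = -363°
rotate_crank_by(-50°): θ ← -363° -50° = -413°
crank pin P = (r cos θ, r sin θ) = (32.498011, -43.126318)
h = r sin θ − e = -43.126318 − 1 = -44.126318
sin φ = h / L = -44.126318 / 206 = -0.21420542
φ = arcsin(-0.21420542) = -12.368916°

-12.3689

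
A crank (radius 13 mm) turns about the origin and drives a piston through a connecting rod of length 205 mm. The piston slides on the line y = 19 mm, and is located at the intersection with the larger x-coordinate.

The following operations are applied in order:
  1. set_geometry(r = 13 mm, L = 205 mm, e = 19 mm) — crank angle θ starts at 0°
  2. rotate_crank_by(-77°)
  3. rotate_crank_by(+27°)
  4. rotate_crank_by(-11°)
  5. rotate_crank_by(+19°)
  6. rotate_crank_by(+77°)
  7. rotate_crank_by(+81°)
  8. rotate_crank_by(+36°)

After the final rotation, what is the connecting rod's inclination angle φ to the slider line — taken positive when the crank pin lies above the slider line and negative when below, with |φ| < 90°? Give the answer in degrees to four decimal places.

-3.6069

set_geometry: r = 13 mm, L = 205 mm, e = 19 mm; θ ← 0°
rotate_crank_by(-77°): θ ← 0° -77° = -77°
rotate_crank_by(+27°): θ ← -77° +27° = -50°
rotate_crank_by(-11°): θ ← -50° -11° = -61°
rotate_crank_by(+19°): θ ← -61° +19° = -42°
rotate_crank_by(+77°): θ ← -42° +77° = 35°
rotate_crank_by(+81°): θ ← 35° +81° = 116°
rotate_crank_by(+36°): θ ← 116° +36° = 152°
crank pin P = (r cos θ, r sin θ) = (-11.478319, 6.103130)
h = r sin θ − e = 6.103130 − 19 = -12.896870
sin φ = h / L = -12.896870 / 205 = -0.06291156
φ = arcsin(-0.06291156) = -3.606949°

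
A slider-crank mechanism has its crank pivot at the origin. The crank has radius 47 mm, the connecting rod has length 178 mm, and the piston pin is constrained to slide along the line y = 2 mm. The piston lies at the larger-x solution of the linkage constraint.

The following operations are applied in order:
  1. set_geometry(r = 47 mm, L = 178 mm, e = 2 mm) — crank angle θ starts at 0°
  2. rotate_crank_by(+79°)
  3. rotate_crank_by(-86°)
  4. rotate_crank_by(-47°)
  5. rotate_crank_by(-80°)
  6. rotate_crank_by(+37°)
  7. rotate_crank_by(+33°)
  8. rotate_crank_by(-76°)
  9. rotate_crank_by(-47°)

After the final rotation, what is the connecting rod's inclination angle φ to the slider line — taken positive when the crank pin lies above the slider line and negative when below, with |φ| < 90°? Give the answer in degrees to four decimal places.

set_geometry: r = 47 mm, L = 178 mm, e = 2 mm; θ ← 0°
rotate_crank_by(+79°): θ ← 0° +79° = 79°
rotate_crank_by(-86°): θ ← 79° -86° = -7°
rotate_crank_by(-47°): θ ← -7° -47° = -54°
rotate_crank_by(-80°): θ ← -54° -80° = -134°
rotate_crank_by(+37°): θ ← -134° +37° = -97°
rotate_crank_by(+33°): θ ← -97° +33° = -64°
rotate_crank_by(-76°): θ ← -64° -76° = -140°
rotate_crank_by(-47°): θ ← -140° -47° = -187°
crank pin P = (r cos θ, r sin θ) = (-46.649669, 5.727859)
h = r sin θ − e = 5.727859 − 2 = 3.727859
sin φ = h / L = 3.727859 / 178 = 0.02094303
φ = arcsin(0.02094303) = 1.200035°

1.2000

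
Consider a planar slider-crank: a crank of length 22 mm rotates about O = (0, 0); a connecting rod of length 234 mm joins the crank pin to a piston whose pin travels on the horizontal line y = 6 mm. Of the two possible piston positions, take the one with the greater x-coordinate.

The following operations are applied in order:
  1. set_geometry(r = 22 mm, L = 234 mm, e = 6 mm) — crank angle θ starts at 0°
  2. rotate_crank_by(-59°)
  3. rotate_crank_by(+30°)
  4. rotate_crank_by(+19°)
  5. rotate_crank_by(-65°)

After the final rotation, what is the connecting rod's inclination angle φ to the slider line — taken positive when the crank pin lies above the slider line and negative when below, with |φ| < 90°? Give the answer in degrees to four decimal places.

-6.6875

set_geometry: r = 22 mm, L = 234 mm, e = 6 mm; θ ← 0°
rotate_crank_by(-59°): θ ← 0° -59° = -59°
rotate_crank_by(+30°): θ ← -59° +30° = -29°
rotate_crank_by(+19°): θ ← -29° +19° = -10°
rotate_crank_by(-65°): θ ← -10° -65° = -75°
crank pin P = (r cos θ, r sin θ) = (5.694019, -21.250368)
h = r sin θ − e = -21.250368 − 6 = -27.250368
sin φ = h / L = -27.250368 / 234 = -0.11645456
φ = arcsin(-0.11645456) = -6.687529°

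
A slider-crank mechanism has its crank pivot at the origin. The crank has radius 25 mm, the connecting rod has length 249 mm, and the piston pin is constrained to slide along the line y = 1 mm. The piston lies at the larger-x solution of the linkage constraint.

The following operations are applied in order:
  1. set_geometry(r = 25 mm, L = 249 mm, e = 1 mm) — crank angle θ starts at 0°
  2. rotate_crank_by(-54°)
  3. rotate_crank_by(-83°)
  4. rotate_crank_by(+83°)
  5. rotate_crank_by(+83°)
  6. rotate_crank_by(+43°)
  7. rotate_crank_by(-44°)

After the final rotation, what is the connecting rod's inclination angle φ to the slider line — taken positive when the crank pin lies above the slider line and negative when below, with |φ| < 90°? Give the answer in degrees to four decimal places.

2.4713

set_geometry: r = 25 mm, L = 249 mm, e = 1 mm; θ ← 0°
rotate_crank_by(-54°): θ ← 0° -54° = -54°
rotate_crank_by(-83°): θ ← -54° -83° = -137°
rotate_crank_by(+83°): θ ← -137° +83° = -54°
rotate_crank_by(+83°): θ ← -54° +83° = 29°
rotate_crank_by(+43°): θ ← 29° +43° = 72°
rotate_crank_by(-44°): θ ← 72° -44° = 28°
crank pin P = (r cos θ, r sin θ) = (22.073690, 11.736789)
h = r sin θ − e = 11.736789 − 1 = 10.736789
sin φ = h / L = 10.736789 / 249 = 0.04311963
φ = arcsin(0.04311963) = 2.471339°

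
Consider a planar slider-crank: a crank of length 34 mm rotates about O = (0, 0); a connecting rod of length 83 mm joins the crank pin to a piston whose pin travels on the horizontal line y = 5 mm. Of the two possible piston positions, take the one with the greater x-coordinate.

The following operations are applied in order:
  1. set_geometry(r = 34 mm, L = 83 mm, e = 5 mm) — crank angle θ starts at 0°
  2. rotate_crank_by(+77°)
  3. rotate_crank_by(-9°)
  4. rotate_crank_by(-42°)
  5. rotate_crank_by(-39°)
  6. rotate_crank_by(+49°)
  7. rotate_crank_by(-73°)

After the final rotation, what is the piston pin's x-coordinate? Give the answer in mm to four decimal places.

set_geometry: r = 34 mm, L = 83 mm, e = 5 mm; θ ← 0°
rotate_crank_by(+77°): θ ← 0° +77° = 77°
rotate_crank_by(-9°): θ ← 77° -9° = 68°
rotate_crank_by(-42°): θ ← 68° -42° = 26°
rotate_crank_by(-39°): θ ← 26° -39° = -13°
rotate_crank_by(+49°): θ ← -13° +49° = 36°
rotate_crank_by(-73°): θ ← 36° -73° = -37°
crank pin P = (r cos θ, r sin θ) = (27.153607, -20.461711)
h = r sin θ − e = -20.461711 − 5 = -25.461711
x = r cos θ + √(L² − h²) = 27.153607 + √(6889.0 − 648.2987) = 27.153607 + 78.998109 = 106.151717

106.1517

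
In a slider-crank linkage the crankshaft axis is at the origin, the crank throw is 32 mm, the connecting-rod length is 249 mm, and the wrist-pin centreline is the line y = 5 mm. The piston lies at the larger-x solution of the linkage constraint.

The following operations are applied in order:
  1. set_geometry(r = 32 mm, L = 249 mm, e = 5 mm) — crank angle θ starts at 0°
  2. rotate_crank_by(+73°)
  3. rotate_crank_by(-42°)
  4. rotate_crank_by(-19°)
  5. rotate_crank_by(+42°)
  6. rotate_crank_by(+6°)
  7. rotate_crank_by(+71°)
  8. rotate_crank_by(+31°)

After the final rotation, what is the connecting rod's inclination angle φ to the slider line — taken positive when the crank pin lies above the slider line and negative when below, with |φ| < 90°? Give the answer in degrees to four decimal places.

set_geometry: r = 32 mm, L = 249 mm, e = 5 mm; θ ← 0°
rotate_crank_by(+73°): θ ← 0° +73° = 73°
rotate_crank_by(-42°): θ ← 73° -42° = 31°
rotate_crank_by(-19°): θ ← 31° -19° = 12°
rotate_crank_by(+42°): θ ← 12° +42° = 54°
rotate_crank_by(+6°): θ ← 54° +6° = 60°
rotate_crank_by(+71°): θ ← 60° +71° = 131°
rotate_crank_by(+31°): θ ← 131° +31° = 162°
crank pin P = (r cos θ, r sin θ) = (-30.433809, 9.888544)
h = r sin θ − e = 9.888544 − 5 = 4.888544
sin φ = h / L = 4.888544 / 249 = 0.01963271
φ = arcsin(0.01963271) = 1.124943°

1.1249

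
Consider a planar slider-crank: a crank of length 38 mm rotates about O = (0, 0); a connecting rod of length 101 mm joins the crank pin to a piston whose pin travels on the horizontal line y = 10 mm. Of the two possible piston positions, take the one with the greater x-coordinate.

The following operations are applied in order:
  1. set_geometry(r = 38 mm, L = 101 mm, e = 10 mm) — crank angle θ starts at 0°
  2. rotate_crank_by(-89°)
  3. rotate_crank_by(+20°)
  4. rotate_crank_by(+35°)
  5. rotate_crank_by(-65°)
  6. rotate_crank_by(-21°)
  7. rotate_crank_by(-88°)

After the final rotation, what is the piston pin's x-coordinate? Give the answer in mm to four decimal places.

set_geometry: r = 38 mm, L = 101 mm, e = 10 mm; θ ← 0°
rotate_crank_by(-89°): θ ← 0° -89° = -89°
rotate_crank_by(+20°): θ ← -89° +20° = -69°
rotate_crank_by(+35°): θ ← -69° +35° = -34°
rotate_crank_by(-65°): θ ← -34° -65° = -99°
rotate_crank_by(-21°): θ ← -99° -21° = -120°
rotate_crank_by(-88°): θ ← -120° -88° = -208°
crank pin P = (r cos θ, r sin θ) = (-33.552009, 17.839919)
h = r sin θ − e = 17.839919 − 10 = 7.839919
x = r cos θ + √(L² − h²) = -33.552009 + √(10201.0 − 61.4643) = -33.552009 + 100.695261 = 67.143253

67.1433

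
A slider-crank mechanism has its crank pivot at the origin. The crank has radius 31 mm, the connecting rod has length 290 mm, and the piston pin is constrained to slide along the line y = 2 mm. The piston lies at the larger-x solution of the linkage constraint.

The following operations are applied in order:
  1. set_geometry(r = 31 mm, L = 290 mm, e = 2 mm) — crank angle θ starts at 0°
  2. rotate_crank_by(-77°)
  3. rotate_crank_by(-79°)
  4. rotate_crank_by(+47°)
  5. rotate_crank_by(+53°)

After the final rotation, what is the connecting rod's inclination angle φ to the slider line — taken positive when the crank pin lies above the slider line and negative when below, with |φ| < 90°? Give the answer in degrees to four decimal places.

set_geometry: r = 31 mm, L = 290 mm, e = 2 mm; θ ← 0°
rotate_crank_by(-77°): θ ← 0° -77° = -77°
rotate_crank_by(-79°): θ ← -77° -79° = -156°
rotate_crank_by(+47°): θ ← -156° +47° = -109°
rotate_crank_by(+53°): θ ← -109° +53° = -56°
crank pin P = (r cos θ, r sin θ) = (17.334980, -25.700165)
h = r sin θ − e = -25.700165 − 2 = -27.700165
sin φ = h / L = -27.700165 / 290 = -0.09551781
φ = arcsin(-0.09551781) = -5.481124°

-5.4811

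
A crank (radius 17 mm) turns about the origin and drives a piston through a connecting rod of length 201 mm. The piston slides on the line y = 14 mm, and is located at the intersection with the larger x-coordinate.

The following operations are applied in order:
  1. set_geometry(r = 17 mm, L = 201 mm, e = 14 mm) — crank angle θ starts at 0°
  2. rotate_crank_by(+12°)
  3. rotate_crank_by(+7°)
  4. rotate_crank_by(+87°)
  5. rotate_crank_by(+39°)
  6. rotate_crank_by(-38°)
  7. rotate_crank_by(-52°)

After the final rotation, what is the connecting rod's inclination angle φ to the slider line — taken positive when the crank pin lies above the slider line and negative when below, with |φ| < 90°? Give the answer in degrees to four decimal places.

set_geometry: r = 17 mm, L = 201 mm, e = 14 mm; θ ← 0°
rotate_crank_by(+12°): θ ← 0° +12° = 12°
rotate_crank_by(+7°): θ ← 12° +7° = 19°
rotate_crank_by(+87°): θ ← 19° +87° = 106°
rotate_crank_by(+39°): θ ← 106° +39° = 145°
rotate_crank_by(-38°): θ ← 145° -38° = 107°
rotate_crank_by(-52°): θ ← 107° -52° = 55°
crank pin P = (r cos θ, r sin θ) = (9.750799, 13.925585)
h = r sin θ − e = 13.925585 − 14 = -0.074415
sin φ = h / L = -0.074415 / 201 = -0.00037023
φ = arcsin(-0.00037023) = -0.021212°

-0.0212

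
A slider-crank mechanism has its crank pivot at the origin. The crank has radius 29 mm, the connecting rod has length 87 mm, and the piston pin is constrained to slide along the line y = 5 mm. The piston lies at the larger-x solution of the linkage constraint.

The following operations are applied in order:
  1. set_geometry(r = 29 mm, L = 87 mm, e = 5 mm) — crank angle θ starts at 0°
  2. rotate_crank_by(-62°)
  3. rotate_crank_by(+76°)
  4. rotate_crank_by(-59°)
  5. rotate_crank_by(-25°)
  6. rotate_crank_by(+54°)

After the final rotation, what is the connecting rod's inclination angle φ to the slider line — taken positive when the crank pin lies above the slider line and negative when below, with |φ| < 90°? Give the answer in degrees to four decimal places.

-8.5893

set_geometry: r = 29 mm, L = 87 mm, e = 5 mm; θ ← 0°
rotate_crank_by(-62°): θ ← 0° -62° = -62°
rotate_crank_by(+76°): θ ← -62° +76° = 14°
rotate_crank_by(-59°): θ ← 14° -59° = -45°
rotate_crank_by(-25°): θ ← -45° -25° = -70°
rotate_crank_by(+54°): θ ← -70° +54° = -16°
crank pin P = (r cos θ, r sin θ) = (27.876589, -7.993483)
h = r sin θ − e = -7.993483 − 5 = -12.993483
sin φ = h / L = -12.993483 / 87 = -0.14935038
φ = arcsin(-0.14935038) = -8.589282°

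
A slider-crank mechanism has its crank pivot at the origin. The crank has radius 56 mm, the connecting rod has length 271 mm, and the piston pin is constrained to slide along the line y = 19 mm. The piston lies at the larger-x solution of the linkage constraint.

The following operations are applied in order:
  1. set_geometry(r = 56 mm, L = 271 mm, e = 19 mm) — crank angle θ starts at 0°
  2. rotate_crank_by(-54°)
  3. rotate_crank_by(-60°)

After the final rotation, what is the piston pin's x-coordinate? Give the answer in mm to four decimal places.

set_geometry: r = 56 mm, L = 271 mm, e = 19 mm; θ ← 0°
rotate_crank_by(-54°): θ ← 0° -54° = -54°
rotate_crank_by(-60°): θ ← -54° -60° = -114°
crank pin P = (r cos θ, r sin θ) = (-22.777252, -51.158546)
h = r sin θ − e = -51.158546 − 19 = -70.158546
x = r cos θ + √(L² − h²) = -22.777252 + √(73441.0 − 4922.2215) = -22.777252 + 261.760919 = 238.983667

238.9837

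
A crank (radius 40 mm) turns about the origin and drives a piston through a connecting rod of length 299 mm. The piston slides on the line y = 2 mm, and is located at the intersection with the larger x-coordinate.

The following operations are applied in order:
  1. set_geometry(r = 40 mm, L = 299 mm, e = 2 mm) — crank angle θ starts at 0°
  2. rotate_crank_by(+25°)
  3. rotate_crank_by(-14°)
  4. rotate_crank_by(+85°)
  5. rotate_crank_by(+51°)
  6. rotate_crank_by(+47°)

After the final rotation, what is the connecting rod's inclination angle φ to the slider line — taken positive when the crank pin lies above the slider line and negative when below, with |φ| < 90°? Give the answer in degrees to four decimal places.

-2.2381

set_geometry: r = 40 mm, L = 299 mm, e = 2 mm; θ ← 0°
rotate_crank_by(+25°): θ ← 0° +25° = 25°
rotate_crank_by(-14°): θ ← 25° -14° = 11°
rotate_crank_by(+85°): θ ← 11° +85° = 96°
rotate_crank_by(+51°): θ ← 96° +51° = 147°
rotate_crank_by(+47°): θ ← 147° +47° = 194°
crank pin P = (r cos θ, r sin θ) = (-38.811829, -9.676876)
h = r sin θ − e = -9.676876 − 2 = -11.676876
sin φ = h / L = -11.676876 / 299 = -0.03905310
φ = arcsin(-0.03905310) = -2.238147°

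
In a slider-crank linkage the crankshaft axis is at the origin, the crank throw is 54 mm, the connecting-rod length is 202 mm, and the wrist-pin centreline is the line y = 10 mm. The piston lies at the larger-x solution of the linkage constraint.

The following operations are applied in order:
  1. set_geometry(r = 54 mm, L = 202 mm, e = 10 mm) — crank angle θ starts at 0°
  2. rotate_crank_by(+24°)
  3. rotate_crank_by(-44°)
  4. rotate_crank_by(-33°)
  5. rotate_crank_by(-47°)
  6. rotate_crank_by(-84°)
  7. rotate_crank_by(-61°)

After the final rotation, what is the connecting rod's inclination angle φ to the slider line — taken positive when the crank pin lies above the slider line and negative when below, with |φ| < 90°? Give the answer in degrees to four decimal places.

11.1148

set_geometry: r = 54 mm, L = 202 mm, e = 10 mm; θ ← 0°
rotate_crank_by(+24°): θ ← 0° +24° = 24°
rotate_crank_by(-44°): θ ← 24° -44° = -20°
rotate_crank_by(-33°): θ ← -20° -33° = -53°
rotate_crank_by(-47°): θ ← -53° -47° = -100°
rotate_crank_by(-84°): θ ← -100° -84° = -184°
rotate_crank_by(-61°): θ ← -184° -61° = -245°
crank pin P = (r cos θ, r sin θ) = (-22.821386, 48.940620)
h = r sin θ − e = 48.940620 − 10 = 38.940620
sin φ = h / L = 38.940620 / 202 = 0.19277535
φ = arcsin(0.19277535) = 11.114795°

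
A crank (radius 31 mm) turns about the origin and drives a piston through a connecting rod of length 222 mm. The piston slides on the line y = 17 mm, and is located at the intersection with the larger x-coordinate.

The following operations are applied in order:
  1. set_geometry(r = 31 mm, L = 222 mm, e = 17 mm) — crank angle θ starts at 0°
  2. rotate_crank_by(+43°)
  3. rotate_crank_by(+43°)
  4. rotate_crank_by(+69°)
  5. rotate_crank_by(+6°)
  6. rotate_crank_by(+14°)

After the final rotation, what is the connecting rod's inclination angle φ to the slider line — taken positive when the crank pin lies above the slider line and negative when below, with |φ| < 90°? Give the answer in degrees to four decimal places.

-3.6928

set_geometry: r = 31 mm, L = 222 mm, e = 17 mm; θ ← 0°
rotate_crank_by(+43°): θ ← 0° +43° = 43°
rotate_crank_by(+43°): θ ← 43° +43° = 86°
rotate_crank_by(+69°): θ ← 86° +69° = 155°
rotate_crank_by(+6°): θ ← 155° +6° = 161°
rotate_crank_by(+14°): θ ← 161° +14° = 175°
crank pin P = (r cos θ, r sin θ) = (-30.882036, 2.701828)
h = r sin θ − e = 2.701828 − 17 = -14.298172
sin φ = h / L = -14.298172 / 222 = -0.06440618
φ = arcsin(-0.06440618) = -3.692758°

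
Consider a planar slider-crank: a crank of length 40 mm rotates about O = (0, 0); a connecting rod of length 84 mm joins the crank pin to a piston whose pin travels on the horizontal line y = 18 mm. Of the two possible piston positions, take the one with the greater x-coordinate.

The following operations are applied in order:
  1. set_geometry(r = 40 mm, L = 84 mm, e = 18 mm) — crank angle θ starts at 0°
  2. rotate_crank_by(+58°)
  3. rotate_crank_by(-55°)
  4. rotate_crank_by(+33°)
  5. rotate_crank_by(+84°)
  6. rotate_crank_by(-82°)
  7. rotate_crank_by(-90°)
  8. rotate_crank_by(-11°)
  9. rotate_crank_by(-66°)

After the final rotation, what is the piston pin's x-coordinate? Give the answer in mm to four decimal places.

set_geometry: r = 40 mm, L = 84 mm, e = 18 mm; θ ← 0°
rotate_crank_by(+58°): θ ← 0° +58° = 58°
rotate_crank_by(-55°): θ ← 58° -55° = 3°
rotate_crank_by(+33°): θ ← 3° +33° = 36°
rotate_crank_by(+84°): θ ← 36° +84° = 120°
rotate_crank_by(-82°): θ ← 120° -82° = 38°
rotate_crank_by(-90°): θ ← 38° -90° = -52°
rotate_crank_by(-11°): θ ← -52° -11° = -63°
rotate_crank_by(-66°): θ ← -63° -66° = -129°
crank pin P = (r cos θ, r sin θ) = (-25.172816, -31.085838)
h = r sin θ − e = -31.085838 − 18 = -49.085838
x = r cos θ + √(L² − h²) = -25.172816 + √(7056.0 − 2409.4195) = -25.172816 + 68.165831 = 42.993015

42.9930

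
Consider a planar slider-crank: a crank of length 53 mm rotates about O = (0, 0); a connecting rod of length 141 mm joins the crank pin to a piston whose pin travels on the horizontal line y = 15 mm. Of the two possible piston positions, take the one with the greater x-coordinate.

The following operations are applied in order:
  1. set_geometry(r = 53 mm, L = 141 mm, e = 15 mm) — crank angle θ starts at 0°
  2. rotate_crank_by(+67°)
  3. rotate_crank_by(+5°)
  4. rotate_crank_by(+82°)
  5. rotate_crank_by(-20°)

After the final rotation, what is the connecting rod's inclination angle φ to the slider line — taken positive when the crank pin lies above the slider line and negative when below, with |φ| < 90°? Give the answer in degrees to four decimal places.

set_geometry: r = 53 mm, L = 141 mm, e = 15 mm; θ ← 0°
rotate_crank_by(+67°): θ ← 0° +67° = 67°
rotate_crank_by(+5°): θ ← 67° +5° = 72°
rotate_crank_by(+82°): θ ← 72° +82° = 154°
rotate_crank_by(-20°): θ ← 154° -20° = 134°
crank pin P = (r cos θ, r sin θ) = (-36.816894, 38.125009)
h = r sin θ − e = 38.125009 − 15 = 23.125009
sin φ = h / L = 23.125009 / 141 = 0.16400716
φ = arcsin(0.16400716) = 9.439563°

9.4396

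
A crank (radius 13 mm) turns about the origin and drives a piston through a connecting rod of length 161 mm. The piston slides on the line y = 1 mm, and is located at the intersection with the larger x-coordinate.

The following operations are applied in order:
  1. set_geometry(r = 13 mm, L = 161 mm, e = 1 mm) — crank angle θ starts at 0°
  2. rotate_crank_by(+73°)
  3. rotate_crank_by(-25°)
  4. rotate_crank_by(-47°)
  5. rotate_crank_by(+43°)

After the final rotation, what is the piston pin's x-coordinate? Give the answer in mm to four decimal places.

set_geometry: r = 13 mm, L = 161 mm, e = 1 mm; θ ← 0°
rotate_crank_by(+73°): θ ← 0° +73° = 73°
rotate_crank_by(-25°): θ ← 73° -25° = 48°
rotate_crank_by(-47°): θ ← 48° -47° = 1°
rotate_crank_by(+43°): θ ← 1° +43° = 44°
crank pin P = (r cos θ, r sin θ) = (9.351417, 9.030559)
h = r sin θ − e = 9.030559 − 1 = 8.030559
x = r cos θ + √(L² − h²) = 9.351417 + √(25921.0 − 64.4899) = 9.351417 + 160.799596 = 170.151014

170.1510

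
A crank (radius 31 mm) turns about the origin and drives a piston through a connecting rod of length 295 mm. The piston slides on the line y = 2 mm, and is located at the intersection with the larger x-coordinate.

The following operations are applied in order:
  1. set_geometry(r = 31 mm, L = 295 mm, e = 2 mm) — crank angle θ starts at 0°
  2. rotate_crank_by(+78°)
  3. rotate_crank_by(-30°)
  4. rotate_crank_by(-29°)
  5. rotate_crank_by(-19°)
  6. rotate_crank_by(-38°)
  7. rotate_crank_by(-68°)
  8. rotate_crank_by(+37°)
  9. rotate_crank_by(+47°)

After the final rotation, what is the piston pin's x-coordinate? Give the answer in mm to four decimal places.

323.4285

set_geometry: r = 31 mm, L = 295 mm, e = 2 mm; θ ← 0°
rotate_crank_by(+78°): θ ← 0° +78° = 78°
rotate_crank_by(-30°): θ ← 78° -30° = 48°
rotate_crank_by(-29°): θ ← 48° -29° = 19°
rotate_crank_by(-19°): θ ← 19° -19° = 0°
rotate_crank_by(-38°): θ ← 0° -38° = -38°
rotate_crank_by(-68°): θ ← -38° -68° = -106°
rotate_crank_by(+37°): θ ← -106° +37° = -69°
rotate_crank_by(+47°): θ ← -69° +47° = -22°
crank pin P = (r cos θ, r sin θ) = (28.742699, -11.612804)
h = r sin θ − e = -11.612804 − 2 = -13.612804
x = r cos θ + √(L² − h²) = 28.742699 + √(87025.0 − 185.3084) = 28.742699 + 294.685751 = 323.428450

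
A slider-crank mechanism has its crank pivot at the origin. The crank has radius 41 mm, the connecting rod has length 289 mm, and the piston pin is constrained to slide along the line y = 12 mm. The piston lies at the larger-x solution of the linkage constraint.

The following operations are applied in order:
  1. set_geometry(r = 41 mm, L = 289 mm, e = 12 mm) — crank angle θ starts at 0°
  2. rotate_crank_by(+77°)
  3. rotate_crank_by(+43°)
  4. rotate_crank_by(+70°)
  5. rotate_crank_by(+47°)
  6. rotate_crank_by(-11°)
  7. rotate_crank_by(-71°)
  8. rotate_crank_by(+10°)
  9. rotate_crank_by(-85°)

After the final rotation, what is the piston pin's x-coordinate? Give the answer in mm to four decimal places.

294.7230

set_geometry: r = 41 mm, L = 289 mm, e = 12 mm; θ ← 0°
rotate_crank_by(+77°): θ ← 0° +77° = 77°
rotate_crank_by(+43°): θ ← 77° +43° = 120°
rotate_crank_by(+70°): θ ← 120° +70° = 190°
rotate_crank_by(+47°): θ ← 190° +47° = 237°
rotate_crank_by(-11°): θ ← 237° -11° = 226°
rotate_crank_by(-71°): θ ← 226° -71° = 155°
rotate_crank_by(+10°): θ ← 155° +10° = 165°
rotate_crank_by(-85°): θ ← 165° -85° = 80°
crank pin P = (r cos θ, r sin θ) = (7.119575, 40.377118)
h = r sin θ − e = 40.377118 − 12 = 28.377118
x = r cos θ + √(L² − h²) = 7.119575 + √(83521.0 − 805.2608) = 7.119575 + 287.603441 = 294.723016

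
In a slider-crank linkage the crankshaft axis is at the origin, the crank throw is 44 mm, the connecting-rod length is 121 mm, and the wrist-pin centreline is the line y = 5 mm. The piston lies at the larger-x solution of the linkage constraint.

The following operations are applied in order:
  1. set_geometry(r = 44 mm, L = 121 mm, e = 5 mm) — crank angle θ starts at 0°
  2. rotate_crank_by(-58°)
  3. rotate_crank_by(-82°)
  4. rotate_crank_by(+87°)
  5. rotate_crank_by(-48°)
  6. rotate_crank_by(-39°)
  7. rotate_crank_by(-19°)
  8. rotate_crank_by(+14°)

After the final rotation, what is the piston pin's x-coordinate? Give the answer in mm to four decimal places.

81.1183

set_geometry: r = 44 mm, L = 121 mm, e = 5 mm; θ ← 0°
rotate_crank_by(-58°): θ ← 0° -58° = -58°
rotate_crank_by(-82°): θ ← -58° -82° = -140°
rotate_crank_by(+87°): θ ← -140° +87° = -53°
rotate_crank_by(-48°): θ ← -53° -48° = -101°
rotate_crank_by(-39°): θ ← -101° -39° = -140°
rotate_crank_by(-19°): θ ← -140° -19° = -159°
rotate_crank_by(+14°): θ ← -159° +14° = -145°
crank pin P = (r cos θ, r sin θ) = (-36.042690, -25.237363)
h = r sin θ − e = -25.237363 − 5 = -30.237363
x = r cos θ + √(L² − h²) = -36.042690 + √(14641.0 − 914.2981) = -36.042690 + 117.161008 = 81.118318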